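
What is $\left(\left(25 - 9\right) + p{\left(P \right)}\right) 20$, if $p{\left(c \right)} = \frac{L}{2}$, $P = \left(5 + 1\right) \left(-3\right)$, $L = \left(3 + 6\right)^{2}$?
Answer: $1130$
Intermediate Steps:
$L = 81$ ($L = 9^{2} = 81$)
$P = -18$ ($P = 6 \left(-3\right) = -18$)
$p{\left(c \right)} = \frac{81}{2}$
$\left(\left(25 - 9\right) + p{\left(P \right)}\right) 20 = \left(\left(25 - 9\right) + \frac{81}{2}\right) 20 = \left(16 + \frac{81}{2}\right) 20 = \frac{113}{2} \cdot 20 = 1130$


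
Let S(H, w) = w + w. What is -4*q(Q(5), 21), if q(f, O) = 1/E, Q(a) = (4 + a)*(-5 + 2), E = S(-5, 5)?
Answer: -2/5 ≈ -0.40000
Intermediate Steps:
S(H, w) = 2*w
E = 10 (E = 2*5 = 10)
Q(a) = -12 - 3*a (Q(a) = (4 + a)*(-3) = -12 - 3*a)
q(f, O) = 1/10
-4*q(Q(5), 21) = -4/10 = -1*2/5 = -2/5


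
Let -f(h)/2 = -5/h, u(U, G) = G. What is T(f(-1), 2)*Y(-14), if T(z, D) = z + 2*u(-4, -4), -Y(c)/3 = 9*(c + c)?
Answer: -13608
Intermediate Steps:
Y(c) = -54*c (Y(c) = -27*(c + c) = -27*2*c = -54*c)
f(h) = 10/h (f(h) = -(-10)/h = 10/h)
T(z, D) = -8 + z (T(z, D) = z + 2*(-4) = z - 8 = -8 + z)
T(f(-1), 2)*Y(-14) = (-8 + 10/(-1))*(-54*(-14)) = (-8 + 10*(-1))*756 = (-8 - 10)*756 = -18*756 = -13608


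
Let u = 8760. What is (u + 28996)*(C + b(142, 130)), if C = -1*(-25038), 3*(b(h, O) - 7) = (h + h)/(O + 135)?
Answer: 751761943604/795 ≈ 9.4561e+8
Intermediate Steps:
b(h, O) = 7 + 2*h/(3*(135 + O)) (b(h, O) = 7 + ((h + h)/(O + 135))/3 = 7 + ((2*h)/(135 + O))/3 = 7 + (2*h/(135 + O))/3 = 7 + 2*h/(3*(135 + O)))
C = 25038
(u + 28996)*(C + b(142, 130)) = (8760 + 28996)*(25038 + (2835 + 2*142 + 21*130)/(3*(135 + 130))) = 37756*(25038 + (⅓)*(2835 + 284 + 2730)/265) = 37756*(25038 + (⅓)*(1/265)*5849) = 37756*(25038 + 5849/795) = 37756*(19911059/795) = 751761943604/795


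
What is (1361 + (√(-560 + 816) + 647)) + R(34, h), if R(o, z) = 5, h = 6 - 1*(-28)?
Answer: 2029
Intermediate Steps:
h = 34 (h = 6 + 28 = 34)
(1361 + (√(-560 + 816) + 647)) + R(34, h) = (1361 + (√(-560 + 816) + 647)) + 5 = (1361 + (√256 + 647)) + 5 = (1361 + (16 + 647)) + 5 = (1361 + 663) + 5 = 2024 + 5 = 2029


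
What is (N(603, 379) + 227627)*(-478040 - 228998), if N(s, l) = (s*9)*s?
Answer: -2474709360104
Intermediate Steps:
N(s, l) = 9*s² (N(s, l) = (9*s)*s = 9*s²)
(N(603, 379) + 227627)*(-478040 - 228998) = (9*603² + 227627)*(-478040 - 228998) = (9*363609 + 227627)*(-707038) = (3272481 + 227627)*(-707038) = 3500108*(-707038) = -2474709360104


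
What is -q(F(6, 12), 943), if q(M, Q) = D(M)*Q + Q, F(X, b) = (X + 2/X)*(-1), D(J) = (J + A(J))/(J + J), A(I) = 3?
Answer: -22632/19 ≈ -1191.2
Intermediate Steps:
D(J) = (3 + J)/(2*J) (D(J) = (J + 3)/(J + J) = (3 + J)/((2*J)) = (3 + J)*(1/(2*J)) = (3 + J)/(2*J))
F(X, b) = -X - 2/X
q(M, Q) = Q + Q*(3 + M)/(2*M) (q(M, Q) = ((3 + M)/(2*M))*Q + Q = Q*(3 + M)/(2*M) + Q = Q + Q*(3 + M)/(2*M))
-q(F(6, 12), 943) = -3*943*(1 + (-1*6 - 2/6))/(2*(-1*6 - 2/6)) = -3*943*(1 + (-6 - 2*⅙))/(2*(-6 - 2*⅙)) = -3*943*(1 + (-6 - ⅓))/(2*(-6 - ⅓)) = -3*943*(1 - 19/3)/(2*(-19/3)) = -3*943*(-3)*(-16)/(2*19*3) = -1*22632/19 = -22632/19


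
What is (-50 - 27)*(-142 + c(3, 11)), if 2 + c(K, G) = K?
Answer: 10857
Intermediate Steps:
c(K, G) = -2 + K
(-50 - 27)*(-142 + c(3, 11)) = (-50 - 27)*(-142 + (-2 + 3)) = -77*(-142 + 1) = -77*(-141) = 10857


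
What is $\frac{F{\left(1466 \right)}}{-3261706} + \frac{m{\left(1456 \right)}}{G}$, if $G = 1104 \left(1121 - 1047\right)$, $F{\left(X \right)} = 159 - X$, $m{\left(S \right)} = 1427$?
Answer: $\frac{2380615567}{133234166688} \approx 0.017868$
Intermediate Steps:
$G = 81696$ ($G = 1104 \cdot 74 = 81696$)
$\frac{F{\left(1466 \right)}}{-3261706} + \frac{m{\left(1456 \right)}}{G} = \frac{159 - 1466}{-3261706} + \frac{1427}{81696} = \left(159 - 1466\right) \left(- \frac{1}{3261706}\right) + 1427 \cdot \frac{1}{81696} = \left(-1307\right) \left(- \frac{1}{3261706}\right) + \frac{1427}{81696} = \frac{1307}{3261706} + \frac{1427}{81696} = \frac{2380615567}{133234166688}$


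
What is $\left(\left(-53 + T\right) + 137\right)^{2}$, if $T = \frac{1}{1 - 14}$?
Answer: $\frac{1190281}{169} \approx 7043.1$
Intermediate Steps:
$T = - \frac{1}{13}$ ($T = \frac{1}{-13} = - \frac{1}{13} \approx -0.076923$)
$\left(\left(-53 + T\right) + 137\right)^{2} = \left(\left(-53 - \frac{1}{13}\right) + 137\right)^{2} = \left(- \frac{690}{13} + 137\right)^{2} = \left(\frac{1091}{13}\right)^{2} = \frac{1190281}{169}$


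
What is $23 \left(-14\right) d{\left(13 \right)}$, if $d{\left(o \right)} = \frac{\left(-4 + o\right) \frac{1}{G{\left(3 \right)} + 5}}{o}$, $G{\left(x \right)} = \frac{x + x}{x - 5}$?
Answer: $- \frac{1449}{13} \approx -111.46$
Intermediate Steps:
$G{\left(x \right)} = \frac{2 x}{-5 + x}$
$d{\left(o \right)} = \frac{-2 + \frac{o}{2}}{o}$ ($d{\left(o \right)} = \frac{\left(-4 + o\right) \frac{1}{2 \cdot 3 \frac{1}{-5 + 3} + 5}}{o} = \frac{\left(-4 + o\right) \frac{1}{2 \cdot 3 \frac{1}{-2} + 5}}{o} = \frac{\left(-4 + o\right) \frac{1}{2 \cdot 3 \left(- \frac{1}{2}\right) + 5}}{o} = \frac{\left(-4 + o\right) \frac{1}{-3 + 5}}{o} = \frac{\left(-4 + o\right) \frac{1}{2}}{o} = \frac{-2 + \frac{o}{2}}{o}$)
$23 \left(-14\right) d{\left(13 \right)} = 23 \left(-14\right) \frac{-4 + 13}{2 \cdot 13} = - 322 \cdot \frac{1}{2} \cdot \frac{1}{13} \cdot 9 = \left(-322\right) \frac{9}{26} = - \frac{1449}{13}$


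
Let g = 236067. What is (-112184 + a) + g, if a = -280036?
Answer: -156153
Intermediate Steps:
(-112184 + a) + g = (-112184 - 280036) + 236067 = -392220 + 236067 = -156153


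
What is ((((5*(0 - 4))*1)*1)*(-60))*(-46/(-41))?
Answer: 55200/41 ≈ 1346.3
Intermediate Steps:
((((5*(0 - 4))*1)*1)*(-60))*(-46/(-41)) = ((((5*(-4))*1)*1)*(-60))*(-46*(-1/41)) = ((-20*1*1)*(-60))*(46/41) = (-20*1*(-60))*(46/41) = -20*(-60)*(46/41) = 1200*(46/41) = 55200/41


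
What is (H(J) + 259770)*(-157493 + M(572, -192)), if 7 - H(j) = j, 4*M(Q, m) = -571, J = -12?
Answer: -163808135427/4 ≈ -4.0952e+10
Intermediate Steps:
M(Q, m) = -571/4 (M(Q, m) = (¼)*(-571) = -571/4)
H(j) = 7 - j
(H(J) + 259770)*(-157493 + M(572, -192)) = ((7 - 1*(-12)) + 259770)*(-157493 - 571/4) = ((7 + 12) + 259770)*(-630543/4) = (19 + 259770)*(-630543/4) = 259789*(-630543/4) = -163808135427/4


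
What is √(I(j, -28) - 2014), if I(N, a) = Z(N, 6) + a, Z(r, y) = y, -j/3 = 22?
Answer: 2*I*√509 ≈ 45.122*I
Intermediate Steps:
j = -66 (j = -3*22 = -66)
I(N, a) = 6 + a
√(I(j, -28) - 2014) = √((6 - 28) - 2014) = √(-22 - 2014) = √(-2036) = 2*I*√509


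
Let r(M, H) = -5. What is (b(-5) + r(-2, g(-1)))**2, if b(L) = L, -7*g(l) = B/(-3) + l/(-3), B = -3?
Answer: 100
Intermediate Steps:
g(l) = -1/7 + l/21 (g(l) = -(-3/(-3) + l/(-3))/7 = -(-3*(-1/3) + l*(-1/3))/7 = -(1 - l/3)/7 = -1/7 + l/21)
(b(-5) + r(-2, g(-1)))**2 = (-5 - 5)**2 = (-10)**2 = 100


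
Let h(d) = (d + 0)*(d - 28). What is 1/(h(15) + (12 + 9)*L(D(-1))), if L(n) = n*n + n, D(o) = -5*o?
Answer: 1/435 ≈ 0.0022989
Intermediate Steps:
L(n) = n + n² (L(n) = n² + n = n + n²)
h(d) = d*(-28 + d)
1/(h(15) + (12 + 9)*L(D(-1))) = 1/(15*(-28 + 15) + (12 + 9)*((-5*(-1))*(1 - 5*(-1)))) = 1/(15*(-13) + 21*(5*(1 + 5))) = 1/(-195 + 21*(5*6)) = 1/(-195 + 21*30) = 1/(-195 + 630) = 1/435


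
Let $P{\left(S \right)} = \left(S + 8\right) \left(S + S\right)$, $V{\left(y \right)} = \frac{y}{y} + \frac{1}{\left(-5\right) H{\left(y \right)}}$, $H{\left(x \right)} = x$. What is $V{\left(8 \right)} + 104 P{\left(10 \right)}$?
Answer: $\frac{1497639}{40} \approx 37441.0$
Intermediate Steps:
$V{\left(y \right)} = 1 - \frac{1}{5 y}$ ($V{\left(y \right)} = \frac{y}{y} + \frac{1}{\left(-5\right) y} = 1 - \frac{1}{5 y}$)
$P{\left(S \right)} = 2 S \left(8 + S\right)$ ($P{\left(S \right)} = \left(8 + S\right) 2 S = 2 S \left(8 + S\right)$)
$V{\left(8 \right)} + 104 P{\left(10 \right)} = \frac{- \frac{1}{5} + 8}{8} + 104 \cdot 2 \cdot 10 \left(8 + 10\right) = \frac{1}{8} \cdot \frac{39}{5} + 104 \cdot 2 \cdot 10 \cdot 18 = \frac{39}{40} + 104 \cdot 360 = \frac{39}{40} + 37440 = \frac{1497639}{40}$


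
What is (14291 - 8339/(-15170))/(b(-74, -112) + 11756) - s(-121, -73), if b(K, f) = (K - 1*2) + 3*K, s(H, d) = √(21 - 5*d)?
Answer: 216802809/173817860 - √386 ≈ -18.400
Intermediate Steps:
b(K, f) = -2 + 4*K (b(K, f) = (K - 2) + 3*K = (-2 + K) + 3*K = -2 + 4*K)
(14291 - 8339/(-15170))/(b(-74, -112) + 11756) - s(-121, -73) = (14291 - 8339/(-15170))/((-2 + 4*(-74)) + 11756) - √(21 - 5*(-73)) = (14291 - 8339*(-1/15170))/((-2 - 296) + 11756) - √(21 + 365) = (14291 + 8339/15170)/(-298 + 11756) - √386 = (216802809/15170)/11458 - √386 = (216802809/15170)*(1/11458) - √386 = 216802809/173817860 - √386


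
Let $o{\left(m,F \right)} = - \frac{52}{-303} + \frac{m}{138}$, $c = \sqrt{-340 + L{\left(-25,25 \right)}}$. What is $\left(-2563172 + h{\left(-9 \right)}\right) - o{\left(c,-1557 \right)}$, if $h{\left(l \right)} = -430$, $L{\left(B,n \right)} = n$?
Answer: $- \frac{776771458}{303} - \frac{i \sqrt{35}}{46} \approx -2.5636 \cdot 10^{6} - 0.12861 i$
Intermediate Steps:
$c = 3 i \sqrt{35}$ ($c = \sqrt{-340 + 25} = \sqrt{-315} = 3 i \sqrt{35} \approx 17.748 i$)
$o{\left(m,F \right)} = \frac{52}{303} + \frac{m}{138}$ ($o{\left(m,F \right)} = \left(-52\right) \left(- \frac{1}{303}\right) + m \frac{1}{138} = \frac{52}{303} + \frac{m}{138}$)
$\left(-2563172 + h{\left(-9 \right)}\right) - o{\left(c,-1557 \right)} = \left(-2563172 - 430\right) - \left(\frac{52}{303} + \frac{3 i \sqrt{35}}{138}\right) = -2563602 - \left(\frac{52}{303} + \frac{i \sqrt{35}}{46}\right) = - \frac{776771458}{303} - \frac{i \sqrt{35}}{46}$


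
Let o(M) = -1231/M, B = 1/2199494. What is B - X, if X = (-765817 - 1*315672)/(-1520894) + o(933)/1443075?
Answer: -800671937722328761571/1125984166622418928275 ≈ -0.71109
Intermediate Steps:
B = 1/2199494 ≈ 4.5465e-7
X = 1456102993963261/2047714913743650 (X = (-765817 - 1*315672)/(-1520894) - 1231/933/1443075 = (-765817 - 315672)*(-1/1520894) - 1231*1/933*(1/1443075) = -1081489*(-1/1520894) - 1231/933*1/1443075 = 1081489/1520894 - 1231/1346388975 = 1456102993963261/2047714913743650 ≈ 0.71109)
B - X = 1/2199494 - 1*1456102993963261/2047714913743650 = 1/2199494 - 1456102993963261/2047714913743650 = -800671937722328761571/1125984166622418928275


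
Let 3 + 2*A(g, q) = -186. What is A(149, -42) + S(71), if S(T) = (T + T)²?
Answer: 40139/2 ≈ 20070.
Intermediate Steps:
A(g, q) = -189/2 (A(g, q) = -3/2 + (½)*(-186) = -3/2 - 93 = -189/2)
S(T) = 4*T² (S(T) = (2*T)² = 4*T²)
A(149, -42) + S(71) = -189/2 + 4*71² = -189/2 + 4*5041 = -189/2 + 20164 = 40139/2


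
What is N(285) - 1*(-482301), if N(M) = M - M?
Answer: 482301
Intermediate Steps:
N(M) = 0
N(285) - 1*(-482301) = 0 - 1*(-482301) = 0 + 482301 = 482301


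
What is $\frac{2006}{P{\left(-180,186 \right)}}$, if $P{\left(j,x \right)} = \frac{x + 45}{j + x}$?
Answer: $\frac{4012}{77} \approx 52.104$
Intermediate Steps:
$P{\left(j,x \right)} = \frac{45 + x}{j + x}$
$\frac{2006}{P{\left(-180,186 \right)}} = \frac{2006}{\frac{1}{-180 + 186} \left(45 + 186\right)} = \frac{2006}{\frac{1}{6} \cdot 231} = \frac{2006}{\frac{77}{2}} = 2006 \cdot \frac{2}{77} = \frac{4012}{77}$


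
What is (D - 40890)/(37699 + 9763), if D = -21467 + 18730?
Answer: -43627/47462 ≈ -0.91920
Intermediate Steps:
D = -2737
(D - 40890)/(37699 + 9763) = (-2737 - 40890)/(37699 + 9763) = -43627/47462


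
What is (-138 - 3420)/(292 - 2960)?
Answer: 1779/1334 ≈ 1.3336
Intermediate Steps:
(-138 - 3420)/(292 - 2960) = -3558/(-2668) = -3558*(-1/2668) = 1779/1334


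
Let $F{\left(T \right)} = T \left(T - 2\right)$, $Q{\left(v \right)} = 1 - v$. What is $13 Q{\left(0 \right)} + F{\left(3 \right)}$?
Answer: $16$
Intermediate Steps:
$F{\left(T \right)} = T \left(-2 + T\right)$
$13 Q{\left(0 \right)} + F{\left(3 \right)} = 13 \left(1 - 0\right) + 3 \left(-2 + 3\right) = 13 \left(1 + 0\right) + 3 \cdot 1 = 13 \cdot 1 + 3 = 13 + 3 = 16$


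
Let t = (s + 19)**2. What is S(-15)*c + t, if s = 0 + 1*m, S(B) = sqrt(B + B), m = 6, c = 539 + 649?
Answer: 625 + 1188*I*sqrt(30) ≈ 625.0 + 6506.9*I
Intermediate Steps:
c = 1188
S(B) = sqrt(2)*sqrt(B) (S(B) = sqrt(2*B) = sqrt(2)*sqrt(B))
s = 6 (s = 0 + 1*6 = 0 + 6 = 6)
t = 625 (t = (6 + 19)**2 = 25**2 = 625)
S(-15)*c + t = (sqrt(2)*sqrt(-15))*1188 + 625 = (sqrt(2)*(I*sqrt(15)))*1188 + 625 = (I*sqrt(30))*1188 + 625 = 1188*I*sqrt(30) + 625 = 625 + 1188*I*sqrt(30)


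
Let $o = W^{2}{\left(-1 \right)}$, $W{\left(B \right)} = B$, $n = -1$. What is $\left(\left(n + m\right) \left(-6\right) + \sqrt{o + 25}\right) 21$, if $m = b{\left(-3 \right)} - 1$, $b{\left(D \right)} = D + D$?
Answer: $1008 + 21 \sqrt{26} \approx 1115.1$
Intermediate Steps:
$o = 1$ ($o = \left(-1\right)^{2} = 1$)
$b{\left(D \right)} = 2 D$
$m = -7$ ($m = 2 \left(-3\right) - 1 = -6 - 1 = -7$)
$\left(\left(n + m\right) \left(-6\right) + \sqrt{o + 25}\right) 21 = \left(\left(-1 - 7\right) \left(-6\right) + \sqrt{1 + 25}\right) 21 = \left(\left(-8\right) \left(-6\right) + \sqrt{26}\right) 21 = \left(48 + \sqrt{26}\right) 21 = 1008 + 21 \sqrt{26}$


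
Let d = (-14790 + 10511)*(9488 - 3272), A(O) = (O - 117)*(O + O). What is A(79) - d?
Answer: 26592260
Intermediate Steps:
A(O) = 2*O*(-117 + O) (A(O) = (-117 + O)*(2*O) = 2*O*(-117 + O))
d = -26598264 (d = -4279*6216 = -26598264)
A(79) - d = 2*79*(-117 + 79) - 1*(-26598264) = 2*79*(-38) + 26598264 = -6004 + 26598264 = 26592260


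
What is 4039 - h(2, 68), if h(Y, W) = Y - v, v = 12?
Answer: 4049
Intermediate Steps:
h(Y, W) = -12 + Y (h(Y, W) = Y - 1*12 = Y - 12 = -12 + Y)
4039 - h(2, 68) = 4039 - (-12 + 2) = 4039 - 1*(-10) = 4039 + 10 = 4049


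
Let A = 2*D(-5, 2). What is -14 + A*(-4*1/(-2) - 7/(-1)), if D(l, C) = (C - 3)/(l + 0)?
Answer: -52/5 ≈ -10.400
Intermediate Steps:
D(l, C) = (-3 + C)/l
A = 2/5 (A = 2*((-3 + 2)/(-5)) = 2*(-1/5*(-1)) = 2*(1/5) = 2/5 ≈ 0.40000)
-14 + A*(-4*1/(-2) - 7/(-1)) = -14 + 2*(-4*1/(-2) - 7/(-1))/5 = -14 + 2*(-4*(-1/2) - 7*(-1))/5 = -14 + 2*(2 + 7)/5 = -14 + (2/5)*9 = -14 + 18/5 = -52/5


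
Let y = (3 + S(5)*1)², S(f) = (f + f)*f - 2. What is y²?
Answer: 6765201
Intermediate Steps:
S(f) = -2 + 2*f² (S(f) = (2*f)*f - 2 = 2*f² - 2 = -2 + 2*f²)
y = 2601 (y = (3 + (-2 + 2*5²)*1)² = (3 + (-2 + 2*25)*1)² = (3 + (-2 + 50)*1)² = (3 + 48*1)² = (3 + 48)² = 51² = 2601)
y² = 2601² = 6765201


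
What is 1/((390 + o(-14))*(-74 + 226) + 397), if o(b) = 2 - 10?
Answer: 1/58461 ≈ 1.7105e-5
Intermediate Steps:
o(b) = -8
1/((390 + o(-14))*(-74 + 226) + 397) = 1/((390 - 8)*(-74 + 226) + 397) = 1/(382*152 + 397) = 1/(58064 + 397) = 1/58461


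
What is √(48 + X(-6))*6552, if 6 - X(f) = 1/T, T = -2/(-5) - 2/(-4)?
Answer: 4368*√119 ≈ 47649.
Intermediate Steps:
T = 9/10 (T = -2*(-⅕) - 2*(-¼) = ⅖ + ½ = 9/10 ≈ 0.90000)
X(f) = 44/9 (X(f) = 6 - 1/9/10 = 6 - 10/9 = 44/9)
√(48 + X(-6))*6552 = √(48 + 44/9)*6552 = √(476/9)*6552 = (2*√119/3)*6552 = 4368*√119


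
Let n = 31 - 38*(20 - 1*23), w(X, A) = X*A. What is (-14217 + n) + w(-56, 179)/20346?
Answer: -143159468/10173 ≈ -14073.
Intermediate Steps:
w(X, A) = A*X
n = 145 (n = 31 - 38*(20 - 23) = 31 - 38*(-3) = 31 + 114 = 145)
(-14217 + n) + w(-56, 179)/20346 = (-14217 + 145) + (179*(-56))/20346 = -14072 - 10024*1/20346 = -14072 - 5012/10173 = -143159468/10173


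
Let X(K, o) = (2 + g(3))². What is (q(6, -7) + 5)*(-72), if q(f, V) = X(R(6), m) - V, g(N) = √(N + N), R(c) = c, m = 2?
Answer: -1584 - 288*√6 ≈ -2289.5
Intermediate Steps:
g(N) = √2*√N (g(N) = √(2*N) = √2*√N)
X(K, o) = (2 + √6)² (X(K, o) = (2 + √2*√3)² = (2 + √6)²)
q(f, V) = (2 + √6)² - V
(q(6, -7) + 5)*(-72) = (((2 + √6)² - 1*(-7)) + 5)*(-72) = (((2 + √6)² + 7) + 5)*(-72) = ((7 + (2 + √6)²) + 5)*(-72) = (12 + (2 + √6)²)*(-72) = -864 - 72*(2 + √6)²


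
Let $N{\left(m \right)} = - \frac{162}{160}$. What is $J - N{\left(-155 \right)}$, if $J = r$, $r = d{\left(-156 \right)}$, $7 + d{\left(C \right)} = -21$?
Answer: $- \frac{2159}{80} \approx -26.987$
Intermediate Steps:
$d{\left(C \right)} = -28$ ($d{\left(C \right)} = -7 - 21 = -28$)
$N{\left(m \right)} = - \frac{81}{80}$ ($N{\left(m \right)} = \left(-162\right) \frac{1}{160} = - \frac{81}{80}$)
$r = -28$
$J = -28$
$J - N{\left(-155 \right)} = -28 - - \frac{81}{80} = -28 + \frac{81}{80} = - \frac{2159}{80}$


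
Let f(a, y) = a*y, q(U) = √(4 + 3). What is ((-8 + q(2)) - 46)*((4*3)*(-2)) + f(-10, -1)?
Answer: 1306 - 24*√7 ≈ 1242.5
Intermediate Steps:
q(U) = √7
((-8 + q(2)) - 46)*((4*3)*(-2)) + f(-10, -1) = ((-8 + √7) - 46)*((4*3)*(-2)) - 10*(-1) = (-54 + √7)*(12*(-2)) + 10 = (-54 + √7)*(-24) + 10 = (1296 - 24*√7) + 10 = 1306 - 24*√7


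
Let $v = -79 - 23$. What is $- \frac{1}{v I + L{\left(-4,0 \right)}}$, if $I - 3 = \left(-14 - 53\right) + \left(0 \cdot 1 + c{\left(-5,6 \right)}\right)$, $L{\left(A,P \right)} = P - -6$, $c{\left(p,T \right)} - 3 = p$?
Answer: $- \frac{1}{6738} \approx -0.00014841$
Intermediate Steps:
$c{\left(p,T \right)} = 3 + p$
$L{\left(A,P \right)} = 6 + P$ ($L{\left(A,P \right)} = P + 6 = 6 + P$)
$v = -102$
$I = -66$ ($I = 3 + \left(\left(-14 - 53\right) + \left(0 \cdot 1 + \left(3 - 5\right)\right)\right) = 3 + \left(-67 + \left(0 - 2\right)\right) = 3 - 69 = -66$)
$- \frac{1}{v I + L{\left(-4,0 \right)}} = - \frac{1}{\left(-102\right) \left(-66\right) + \left(6 + 0\right)} = - \frac{1}{6732 + 6} = - \frac{1}{6738}$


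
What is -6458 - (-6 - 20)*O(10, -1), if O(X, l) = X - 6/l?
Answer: -6042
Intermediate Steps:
-6458 - (-6 - 20)*O(10, -1) = -6458 - (-6 - 20)*(10 - 6/(-1)) = -6458 - (-26)*(10 - 6*(-1)) = -6458 - (-26)*(10 + 6) = -6458 - (-26)*16 = -6458 - 1*(-416) = -6458 + 416 = -6042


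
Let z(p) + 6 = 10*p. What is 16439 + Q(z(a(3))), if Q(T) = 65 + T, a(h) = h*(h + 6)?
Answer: 16768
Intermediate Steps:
a(h) = h*(6 + h)
z(p) = -6 + 10*p
16439 + Q(z(a(3))) = 16439 + (65 + (-6 + 10*(3*(6 + 3)))) = 16439 + (65 + (-6 + 10*(3*9))) = 16439 + (65 + (-6 + 10*27)) = 16439 + (65 + (-6 + 270)) = 16439 + (65 + 264) = 16439 + 329 = 16768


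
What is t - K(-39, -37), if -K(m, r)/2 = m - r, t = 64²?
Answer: 4092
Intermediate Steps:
t = 4096
K(m, r) = -2*m + 2*r (K(m, r) = -2*(m - r) = -2*m + 2*r)
t - K(-39, -37) = 4096 - (-2*(-39) + 2*(-37)) = 4096 - (78 - 74) = 4096 - 1*4 = 4096 - 4 = 4092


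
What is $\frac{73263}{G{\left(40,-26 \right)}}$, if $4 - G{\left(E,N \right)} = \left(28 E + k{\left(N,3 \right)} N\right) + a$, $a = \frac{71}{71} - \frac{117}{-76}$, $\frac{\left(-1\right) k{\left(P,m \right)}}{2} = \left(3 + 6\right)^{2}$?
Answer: $- \frac{5567988}{405121} \approx -13.744$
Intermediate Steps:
$k{\left(P,m \right)} = -162$ ($k{\left(P,m \right)} = - 2 \left(3 + 6\right)^{2} = - 2 \cdot 9^{2} = \left(-2\right) 81 = -162$)
$a = \frac{193}{76}$ ($a = 71 \cdot \frac{1}{71} - - \frac{117}{76} = 1 + \frac{117}{76} = \frac{193}{76} \approx 2.5395$)
$G{\left(E,N \right)} = \frac{111}{76} - 28 E + 162 N$ ($G{\left(E,N \right)} = 4 - \left(\left(28 E - 162 N\right) + \frac{193}{76}\right) = 4 - \left(\left(- 162 N + 28 E\right) + \frac{193}{76}\right) = 4 - \left(\frac{193}{76} - 162 N + 28 E\right) = \frac{111}{76} - 28 E + 162 N$)
$\frac{73263}{G{\left(40,-26 \right)}} = \frac{73263}{\frac{111}{76} - 1120 + 162 \left(-26\right)} = \frac{73263}{\frac{111}{76} - 1120 - 4212} = \frac{73263}{- \frac{405121}{76}} = 73263 \left(- \frac{76}{405121}\right) = - \frac{5567988}{405121}$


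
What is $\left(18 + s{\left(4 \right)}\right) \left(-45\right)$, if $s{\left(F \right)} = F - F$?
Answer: $-810$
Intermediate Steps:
$s{\left(F \right)} = 0$
$\left(18 + s{\left(4 \right)}\right) \left(-45\right) = \left(18 + 0\right) \left(-45\right) = 18 \left(-45\right) = -810$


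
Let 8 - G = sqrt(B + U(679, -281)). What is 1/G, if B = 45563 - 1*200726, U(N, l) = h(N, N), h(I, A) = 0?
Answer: 8/155227 + I*sqrt(155163)/155227 ≈ 5.1537e-5 + 0.0025376*I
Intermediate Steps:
U(N, l) = 0
B = -155163 (B = 45563 - 200726 = -155163)
G = 8 - I*sqrt(155163) (G = 8 - sqrt(-155163 + 0) = 8 - sqrt(-155163) = 8 - I*sqrt(155163) ≈ 8.0 - 393.91*I)
1/G = 1/(8 - I*sqrt(155163))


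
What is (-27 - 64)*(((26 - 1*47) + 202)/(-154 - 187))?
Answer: 16471/341 ≈ 48.302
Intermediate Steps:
(-27 - 64)*(((26 - 1*47) + 202)/(-154 - 187)) = -91*((26 - 47) + 202)/(-341) = -91*(-21 + 202)*(-1)/341 = -16471*(-1)/341 = -91*(-181/341) = 16471/341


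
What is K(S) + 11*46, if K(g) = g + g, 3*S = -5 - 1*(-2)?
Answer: 504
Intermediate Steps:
S = -1 (S = (-5 - 1*(-2))/3 = (-5 + 2)/3 = (⅓)*(-3) = -1)
K(g) = 2*g
K(S) + 11*46 = 2*(-1) + 11*46 = -2 + 506 = 504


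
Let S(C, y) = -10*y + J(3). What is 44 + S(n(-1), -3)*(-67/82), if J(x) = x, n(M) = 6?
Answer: 1397/82 ≈ 17.037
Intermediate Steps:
S(C, y) = 3 - 10*y (S(C, y) = -10*y + 3 = 3 - 10*y)
44 + S(n(-1), -3)*(-67/82) = 44 + (3 - 10*(-3))*(-67/82) = 44 + (3 + 30)*(-67*1/82) = 44 + 33*(-67/82) = 44 - 2211/82 = 1397/82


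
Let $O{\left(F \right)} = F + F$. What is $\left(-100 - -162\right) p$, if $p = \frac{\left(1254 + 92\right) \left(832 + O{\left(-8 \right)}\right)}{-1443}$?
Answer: $- \frac{22698944}{481} \approx -47191.0$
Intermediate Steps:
$O{\left(F \right)} = 2 F$
$p = - \frac{366112}{481}$ ($p = \frac{\left(1254 + 92\right) \left(832 + 2 \left(-8\right)\right)}{-1443} = 1346 \left(832 - 16\right) \left(- \frac{1}{1443}\right) = 1346 \cdot 816 \left(- \frac{1}{1443}\right) = 1098336 \left(- \frac{1}{1443}\right) = - \frac{366112}{481} \approx -761.15$)
$\left(-100 - -162\right) p = \left(-100 - -162\right) \left(- \frac{366112}{481}\right) = \left(-100 + 162\right) \left(- \frac{366112}{481}\right) = 62 \left(- \frac{366112}{481}\right) = - \frac{22698944}{481}$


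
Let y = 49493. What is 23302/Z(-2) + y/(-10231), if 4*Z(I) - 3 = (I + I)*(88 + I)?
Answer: -970488161/3488771 ≈ -278.17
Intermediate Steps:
Z(I) = ¾ + I*(88 + I)/2 (Z(I) = ¾ + ((I + I)*(88 + I))/4 = ¾ + ((2*I)*(88 + I))/4 = ¾ + (2*I*(88 + I))/4 = ¾ + I*(88 + I)/2)
23302/Z(-2) + y/(-10231) = 23302/(¾ + (½)*(-2)² + 44*(-2)) + 49493/(-10231) = 23302/(¾ + (½)*4 - 88) + 49493*(-1/10231) = 23302/(¾ + 2 - 88) - 49493/10231 = 23302/(-341/4) - 49493/10231 = 23302*(-4/341) - 49493/10231 = -93208/341 - 49493/10231 = -970488161/3488771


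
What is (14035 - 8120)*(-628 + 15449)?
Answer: 87666215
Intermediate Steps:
(14035 - 8120)*(-628 + 15449) = 5915*14821 = 87666215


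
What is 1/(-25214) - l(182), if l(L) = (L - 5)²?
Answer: -789929407/25214 ≈ -31329.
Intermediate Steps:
l(L) = (-5 + L)²
1/(-25214) - l(182) = 1/(-25214) - (-5 + 182)² = -1/25214 - 1*177² = -1/25214 - 1*31329 = -1/25214 - 31329 = -789929407/25214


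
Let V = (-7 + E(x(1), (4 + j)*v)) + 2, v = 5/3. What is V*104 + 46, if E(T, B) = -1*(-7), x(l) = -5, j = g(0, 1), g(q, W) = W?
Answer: 254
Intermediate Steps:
v = 5/3 (v = 5*(⅓) = 5/3 ≈ 1.6667)
j = 1
E(T, B) = 7
V = 2 (V = (-7 + 7) + 2 = 0 + 2 = 2)
V*104 + 46 = 2*104 + 46 = 208 + 46 = 254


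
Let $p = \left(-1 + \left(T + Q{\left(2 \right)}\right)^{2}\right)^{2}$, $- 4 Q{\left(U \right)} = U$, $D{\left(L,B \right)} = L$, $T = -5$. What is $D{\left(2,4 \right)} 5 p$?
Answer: $\frac{68445}{8} \approx 8555.6$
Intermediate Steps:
$Q{\left(U \right)} = - \frac{U}{4}$
$p = \frac{13689}{16}$ ($p = \left(-1 + \left(-5 - \frac{1}{2}\right)^{2}\right)^{2} = \left(-1 + \left(- \frac{11}{2}\right)^{2}\right)^{2} = \left(-1 + \frac{121}{4}\right)^{2} = \left(\frac{117}{4}\right)^{2} = \frac{13689}{16} \approx 855.56$)
$D{\left(2,4 \right)} 5 p = 2 \cdot 5 \cdot \frac{13689}{16} = 10 \cdot \frac{13689}{16} = \frac{68445}{8}$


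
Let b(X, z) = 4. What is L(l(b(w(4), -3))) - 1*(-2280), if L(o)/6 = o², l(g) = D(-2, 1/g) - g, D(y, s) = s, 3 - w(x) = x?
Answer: 18915/8 ≈ 2364.4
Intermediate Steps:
w(x) = 3 - x
l(g) = 1/g - g
L(o) = 6*o²
L(l(b(w(4), -3))) - 1*(-2280) = 6*(1/4 - 1*4)² - 1*(-2280) = 6*(¼ - 4)² + 2280 = 6*(-15/4)² + 2280 = 6*(225/16) + 2280 = 675/8 + 2280 = 18915/8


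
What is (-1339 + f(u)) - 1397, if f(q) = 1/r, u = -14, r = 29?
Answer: -79343/29 ≈ -2736.0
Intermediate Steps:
f(q) = 1/29
(-1339 + f(u)) - 1397 = (-1339 + 1/29) - 1397 = -38830/29 - 1397 = -79343/29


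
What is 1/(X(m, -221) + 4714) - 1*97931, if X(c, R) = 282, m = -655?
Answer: -489263275/4996 ≈ -97931.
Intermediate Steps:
1/(X(m, -221) + 4714) - 1*97931 = 1/(282 + 4714) - 1*97931 = 1/4996 - 97931 = -489263275/4996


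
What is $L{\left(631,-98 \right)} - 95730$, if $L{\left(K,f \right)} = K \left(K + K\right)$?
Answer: $700592$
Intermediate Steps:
$L{\left(K,f \right)} = 2 K^{2}$ ($L{\left(K,f \right)} = K 2 K = 2 K^{2}$)
$L{\left(631,-98 \right)} - 95730 = 2 \cdot 631^{2} - 95730 = 2 \cdot 398161 - 95730 = 796322 - 95730 = 700592$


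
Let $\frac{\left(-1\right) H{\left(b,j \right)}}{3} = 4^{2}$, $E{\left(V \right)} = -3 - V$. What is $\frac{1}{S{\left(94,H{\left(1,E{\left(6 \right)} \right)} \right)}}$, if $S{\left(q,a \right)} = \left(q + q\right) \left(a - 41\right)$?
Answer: $- \frac{1}{16732} \approx -5.9766 \cdot 10^{-5}$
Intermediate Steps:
$H{\left(b,j \right)} = -48$ ($H{\left(b,j \right)} = - 3 \cdot 4^{2} = \left(-3\right) 16 = -48$)
$S{\left(q,a \right)} = 2 q \left(-41 + a\right)$
$\frac{1}{S{\left(94,H{\left(1,E{\left(6 \right)} \right)} \right)}} = \frac{1}{2 \cdot 94 \left(-41 - 48\right)} = \frac{1}{2 \cdot 94 \left(-89\right)} = \frac{1}{-16732} = - \frac{1}{16732}$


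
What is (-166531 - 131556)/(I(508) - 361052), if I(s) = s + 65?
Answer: 298087/360479 ≈ 0.82692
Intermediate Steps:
I(s) = 65 + s
(-166531 - 131556)/(I(508) - 361052) = (-166531 - 131556)/((65 + 508) - 361052) = -298087/(573 - 361052) = -298087/(-360479) = -298087*(-1/360479) = 298087/360479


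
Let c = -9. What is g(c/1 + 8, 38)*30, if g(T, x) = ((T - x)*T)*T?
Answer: -1170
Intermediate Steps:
g(T, x) = T²*(T - x) (g(T, x) = (T*(T - x))*T = T²*(T - x))
g(c/1 + 8, 38)*30 = ((-9/1 + 8)²*((-9/1 + 8) - 1*38))*30 = ((-9*1 + 8)²*((-9*1 + 8) - 38))*30 = ((-9 + 8)²*((-9 + 8) - 38))*30 = ((-1)²*(-1 - 38))*30 = (1*(-39))*30 = -39*30 = -1170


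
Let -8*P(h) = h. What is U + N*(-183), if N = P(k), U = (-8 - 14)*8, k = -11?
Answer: -3421/8 ≈ -427.63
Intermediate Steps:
P(h) = -h/8
U = -176 (U = -22*8 = -176)
N = 11/8 (N = -⅛*(-11) = 11/8 ≈ 1.3750)
U + N*(-183) = -176 + (11/8)*(-183) = -176 - 2013/8 = -3421/8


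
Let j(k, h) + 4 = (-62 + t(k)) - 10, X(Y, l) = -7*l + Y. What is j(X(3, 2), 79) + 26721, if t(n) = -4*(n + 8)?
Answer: 26657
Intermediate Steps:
X(Y, l) = Y - 7*l
t(n) = -32 - 4*n (t(n) = -4*(8 + n) = -32 - 4*n)
j(k, h) = -108 - 4*k (j(k, h) = -4 + ((-62 + (-32 - 4*k)) - 10) = -4 + ((-94 - 4*k) - 10) = -4 + (-104 - 4*k) = -108 - 4*k)
j(X(3, 2), 79) + 26721 = (-108 - 4*(3 - 7*2)) + 26721 = (-108 - 4*(3 - 14)) + 26721 = (-108 - 4*(-11)) + 26721 = (-108 + 44) + 26721 = -64 + 26721 = 26657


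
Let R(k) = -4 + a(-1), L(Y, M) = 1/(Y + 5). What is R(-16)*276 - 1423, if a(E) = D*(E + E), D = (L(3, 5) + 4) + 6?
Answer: -8116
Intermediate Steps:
L(Y, M) = 1/(5 + Y)
D = 81/8 (D = (1/(5 + 3) + 4) + 6 = (1/8 + 4) + 6 = (⅛ + 4) + 6 = 33/8 + 6 = 81/8 ≈ 10.125)
a(E) = 81*E/4 (a(E) = 81*(E + E)/8 = 81*(2*E)/8 = 81*E/4)
R(k) = -97/4 (R(k) = -4 + (81/4)*(-1) = -4 - 81/4 = -97/4)
R(-16)*276 - 1423 = -97/4*276 - 1423 = -6693 - 1423 = -8116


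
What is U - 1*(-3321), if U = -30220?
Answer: -26899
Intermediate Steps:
U - 1*(-3321) = -30220 - 1*(-3321) = -30220 + 3321 = -26899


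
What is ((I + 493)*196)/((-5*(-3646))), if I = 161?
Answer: 64092/9115 ≈ 7.0315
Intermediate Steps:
((I + 493)*196)/((-5*(-3646))) = ((161 + 493)*196)/((-5*(-3646))) = (654*196)/18230 = 128184*(1/18230) = 64092/9115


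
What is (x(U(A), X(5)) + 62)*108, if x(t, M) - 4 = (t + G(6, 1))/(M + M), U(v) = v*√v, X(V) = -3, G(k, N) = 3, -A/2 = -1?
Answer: 7074 - 36*√2 ≈ 7023.1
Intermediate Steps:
A = 2 (A = -2*(-1) = 2)
U(v) = v^(3/2)
x(t, M) = 4 + (3 + t)/(2*M) (x(t, M) = 4 + (t + 3)/(M + M) = 4 + (3 + t)/((2*M)) = 4 + (3 + t)*(1/(2*M)) = 4 + (3 + t)/(2*M))
(x(U(A), X(5)) + 62)*108 = ((½)*(3 + 2^(3/2) + 8*(-3))/(-3) + 62)*108 = ((½)*(-⅓)*(3 + 2*√2 - 24) + 62)*108 = ((½)*(-⅓)*(-21 + 2*√2) + 62)*108 = ((7/2 - √2/3) + 62)*108 = (131/2 - √2/3)*108 = 7074 - 36*√2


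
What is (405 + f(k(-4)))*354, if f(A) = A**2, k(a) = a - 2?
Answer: 156114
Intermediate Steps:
k(a) = -2 + a
(405 + f(k(-4)))*354 = (405 + (-2 - 4)**2)*354 = (405 + (-6)**2)*354 = (405 + 36)*354 = 441*354 = 156114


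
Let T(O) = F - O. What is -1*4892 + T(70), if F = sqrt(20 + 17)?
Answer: -4962 + sqrt(37) ≈ -4955.9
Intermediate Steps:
F = sqrt(37) ≈ 6.0828
T(O) = sqrt(37) - O
-1*4892 + T(70) = -1*4892 + (sqrt(37) - 1*70) = -4892 + (sqrt(37) - 70) = -4892 + (-70 + sqrt(37)) = -4962 + sqrt(37)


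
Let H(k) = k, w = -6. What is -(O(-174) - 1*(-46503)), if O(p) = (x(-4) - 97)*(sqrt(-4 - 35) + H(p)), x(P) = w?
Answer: -64425 + 103*I*sqrt(39) ≈ -64425.0 + 643.23*I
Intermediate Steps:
x(P) = -6
O(p) = -103*p - 103*I*sqrt(39) (O(p) = (-6 - 97)*(sqrt(-4 - 35) + p) = -103*(sqrt(-39) + p) = -103*(I*sqrt(39) + p) = -103*(p + I*sqrt(39)) = -103*p - 103*I*sqrt(39))
-(O(-174) - 1*(-46503)) = -((-103*(-174) - 103*I*sqrt(39)) - 1*(-46503)) = -((17922 - 103*I*sqrt(39)) + 46503) = -(64425 - 103*I*sqrt(39)) = -64425 + 103*I*sqrt(39)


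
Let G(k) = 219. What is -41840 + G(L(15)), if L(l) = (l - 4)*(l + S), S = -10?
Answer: -41621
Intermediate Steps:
L(l) = (-10 + l)*(-4 + l) (L(l) = (l - 4)*(l - 10) = (-4 + l)*(-10 + l) = (-10 + l)*(-4 + l))
-41840 + G(L(15)) = -41840 + 219 = -41621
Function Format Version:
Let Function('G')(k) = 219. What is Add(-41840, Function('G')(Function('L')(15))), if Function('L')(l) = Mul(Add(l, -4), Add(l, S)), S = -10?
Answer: -41621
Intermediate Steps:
Function('L')(l) = Mul(Add(-10, l), Add(-4, l)) (Function('L')(l) = Mul(Add(l, -4), Add(l, -10)) = Mul(Add(-4, l), Add(-10, l)) = Mul(Add(-10, l), Add(-4, l)))
Add(-41840, Function('G')(Function('L')(15))) = Add(-41840, 219) = -41621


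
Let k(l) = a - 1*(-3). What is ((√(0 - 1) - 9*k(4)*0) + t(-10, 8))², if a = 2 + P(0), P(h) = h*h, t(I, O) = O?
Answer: (8 + I)² ≈ 63.0 + 16.0*I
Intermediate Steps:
P(h) = h²
a = 2 (a = 2 + 0² = 2 + 0 = 2)
k(l) = 5 (k(l) = 2 - 1*(-3) = 2 + 3 = 5)
((√(0 - 1) - 9*k(4)*0) + t(-10, 8))² = ((√(0 - 1) - 45*0) + 8)² = ((√(-1) - 9*0) + 8)² = ((I + 0) + 8)² = (I + 8)² = (8 + I)²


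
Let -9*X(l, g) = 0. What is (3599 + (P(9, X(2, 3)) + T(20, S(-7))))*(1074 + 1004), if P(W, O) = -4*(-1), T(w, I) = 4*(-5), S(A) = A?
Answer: 7445474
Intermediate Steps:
X(l, g) = 0 (X(l, g) = -⅑*0 = 0)
T(w, I) = -20
P(W, O) = 4
(3599 + (P(9, X(2, 3)) + T(20, S(-7))))*(1074 + 1004) = (3599 + (4 - 20))*(1074 + 1004) = (3599 - 16)*2078 = 3583*2078 = 7445474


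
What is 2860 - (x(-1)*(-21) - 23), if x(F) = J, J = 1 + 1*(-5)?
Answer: 2799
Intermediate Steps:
J = -4 (J = 1 - 5 = -4)
x(F) = -4
2860 - (x(-1)*(-21) - 23) = 2860 - (-4*(-21) - 23) = 2860 - (84 - 23) = 2860 - 1*61 = 2860 - 61 = 2799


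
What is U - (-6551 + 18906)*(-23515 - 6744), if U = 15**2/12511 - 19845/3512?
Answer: 16426454909084645/43938632 ≈ 3.7385e+8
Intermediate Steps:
U = -247490595/43938632 (U = 225*(1/12511) - 19845*1/3512 = 225/12511 - 19845/3512 = -247490595/43938632 ≈ -5.6326)
U - (-6551 + 18906)*(-23515 - 6744) = -247490595/43938632 - (-6551 + 18906)*(-23515 - 6744) = -247490595/43938632 - 12355*(-30259) = -247490595/43938632 - 1*(-373849945) = -247490595/43938632 + 373849945 = 16426454909084645/43938632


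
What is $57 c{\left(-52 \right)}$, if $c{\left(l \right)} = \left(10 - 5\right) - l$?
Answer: $3249$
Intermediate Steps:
$c{\left(l \right)} = 5 - l$
$57 c{\left(-52 \right)} = 57 \left(5 - -52\right) = 57 \left(5 + 52\right) = 57 \cdot 57 = 3249$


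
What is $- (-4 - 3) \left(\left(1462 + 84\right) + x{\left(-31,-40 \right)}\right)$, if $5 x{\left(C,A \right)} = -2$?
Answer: $\frac{54096}{5} \approx 10819.0$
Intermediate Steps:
$x{\left(C,A \right)} = - \frac{2}{5}$ ($x{\left(C,A \right)} = \frac{1}{5} \left(-2\right) = - \frac{2}{5}$)
$- (-4 - 3) \left(\left(1462 + 84\right) + x{\left(-31,-40 \right)}\right) = - (-4 - 3) \left(\left(1462 + 84\right) - \frac{2}{5}\right) = \left(-1\right) \left(-7\right) \left(1546 - \frac{2}{5}\right) = 7 \cdot \frac{7728}{5} = \frac{54096}{5}$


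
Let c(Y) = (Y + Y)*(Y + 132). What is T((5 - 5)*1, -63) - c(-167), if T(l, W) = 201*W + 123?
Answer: -24230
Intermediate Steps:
T(l, W) = 123 + 201*W
c(Y) = 2*Y*(132 + Y) (c(Y) = (2*Y)*(132 + Y) = 2*Y*(132 + Y))
T((5 - 5)*1, -63) - c(-167) = (123 + 201*(-63)) - 2*(-167)*(132 - 167) = (123 - 12663) - 2*(-167)*(-35) = -12540 - 1*11690 = -12540 - 11690 = -24230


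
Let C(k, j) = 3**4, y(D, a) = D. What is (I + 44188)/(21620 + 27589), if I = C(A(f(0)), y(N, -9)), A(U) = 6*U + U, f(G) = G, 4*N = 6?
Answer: 44269/49209 ≈ 0.89961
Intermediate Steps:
N = 3/2 (N = (1/4)*6 = 3/2 ≈ 1.5000)
A(U) = 7*U
C(k, j) = 81
I = 81
(I + 44188)/(21620 + 27589) = (81 + 44188)/(21620 + 27589) = 44269/49209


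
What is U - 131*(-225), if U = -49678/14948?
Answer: 220271311/7474 ≈ 29472.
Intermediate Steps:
U = -24839/7474 (U = -49678*1/14948 = -24839/7474 ≈ -3.3234)
U - 131*(-225) = -24839/7474 - 131*(-225) = -24839/7474 + 29475 = 220271311/7474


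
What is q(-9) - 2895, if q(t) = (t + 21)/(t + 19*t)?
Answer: -43426/15 ≈ -2895.1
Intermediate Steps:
q(t) = (21 + t)/(20*t) (q(t) = (21 + t)/((20*t)) = (21 + t)*(1/(20*t)) = (21 + t)/(20*t))
q(-9) - 2895 = (1/20)*(21 - 9)/(-9) - 2895 = (1/20)*(-⅑)*12 - 2895 = -1/15 - 2895 = -43426/15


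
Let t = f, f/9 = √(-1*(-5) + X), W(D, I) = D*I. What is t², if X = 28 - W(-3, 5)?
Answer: 3888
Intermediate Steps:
X = 43 (X = 28 - (-3)*5 = 28 - 1*(-15) = 28 + 15 = 43)
f = 36*√3 (f = 9*√(-1*(-5) + 43) = 9*√(5 + 43) = 9*√48 = 9*(4*√3) = 36*√3 ≈ 62.354)
t = 36*√3 ≈ 62.354
t² = (36*√3)² = 3888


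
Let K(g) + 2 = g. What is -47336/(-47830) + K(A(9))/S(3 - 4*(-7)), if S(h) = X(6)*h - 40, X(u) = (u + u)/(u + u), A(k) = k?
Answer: 45607/215235 ≈ 0.21189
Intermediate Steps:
K(g) = -2 + g
X(u) = 1 (X(u) = (2*u)/((2*u)) = (2*u)*(1/(2*u)) = 1)
S(h) = -40 + h (S(h) = 1*h - 40 = h - 40 = -40 + h)
-47336/(-47830) + K(A(9))/S(3 - 4*(-7)) = -47336/(-47830) + (-2 + 9)/(-40 + (3 - 4*(-7))) = -47336*(-1/47830) + 7/(-40 + (3 + 28)) = 23668/23915 + 7/(-40 + 31) = 23668/23915 + 7/(-9) = 23668/23915 + 7*(-⅑) = 23668/23915 - 7/9 = 45607/215235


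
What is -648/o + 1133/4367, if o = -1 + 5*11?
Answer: -4661/397 ≈ -11.741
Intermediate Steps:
o = 54 (o = -1 + 55 = 54)
-648/o + 1133/4367 = -648/54 + 1133/4367 = -648*1/54 + 1133*(1/4367) = -12 + 103/397 = -4661/397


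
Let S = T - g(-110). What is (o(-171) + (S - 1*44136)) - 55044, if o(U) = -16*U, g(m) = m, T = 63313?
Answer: -33021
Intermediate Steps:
S = 63423 (S = 63313 - 1*(-110) = 63313 + 110 = 63423)
(o(-171) + (S - 1*44136)) - 55044 = (-16*(-171) + (63423 - 1*44136)) - 55044 = (2736 + (63423 - 44136)) - 55044 = (2736 + 19287) - 55044 = 22023 - 55044 = -33021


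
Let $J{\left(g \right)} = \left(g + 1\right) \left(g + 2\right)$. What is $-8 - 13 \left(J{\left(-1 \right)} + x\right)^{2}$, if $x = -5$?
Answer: $-333$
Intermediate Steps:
$J{\left(g \right)} = \left(1 + g\right) \left(2 + g\right)$
$-8 - 13 \left(J{\left(-1 \right)} + x\right)^{2} = -8 - 13 \left(\left(2 + \left(-1\right)^{2} + 3 \left(-1\right)\right) - 5\right)^{2} = -8 - 13 \left(\left(2 + 1 - 3\right) - 5\right)^{2} = -8 - 13 \left(0 - 5\right)^{2} = -8 - 13 \left(-5\right)^{2} = -8 - 325 = -333$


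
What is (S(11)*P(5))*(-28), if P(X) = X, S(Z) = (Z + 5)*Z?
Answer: -24640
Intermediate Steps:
S(Z) = Z*(5 + Z) (S(Z) = (5 + Z)*Z = Z*(5 + Z))
(S(11)*P(5))*(-28) = ((11*(5 + 11))*5)*(-28) = ((11*16)*5)*(-28) = (176*5)*(-28) = 880*(-28) = -24640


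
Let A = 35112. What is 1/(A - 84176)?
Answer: -1/49064 ≈ -2.0382e-5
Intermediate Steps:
1/(A - 84176) = 1/(35112 - 84176) = 1/(-49064) = -1/49064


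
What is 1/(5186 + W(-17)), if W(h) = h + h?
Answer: 1/5152 ≈ 0.00019410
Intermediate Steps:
W(h) = 2*h
1/(5186 + W(-17)) = 1/(5186 + 2*(-17)) = 1/(5186 - 34) = 1/5152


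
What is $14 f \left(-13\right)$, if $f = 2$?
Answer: $-364$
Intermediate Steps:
$14 f \left(-13\right) = 14 \cdot 2 \left(-13\right) = 28 \left(-13\right) = -364$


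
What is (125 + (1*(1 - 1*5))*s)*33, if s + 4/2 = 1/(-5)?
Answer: 22077/5 ≈ 4415.4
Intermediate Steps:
s = -11/5 (s = -2 + 1/(-5) = -2 - ⅕ = -11/5 ≈ -2.2000)
(125 + (1*(1 - 1*5))*s)*33 = (125 + (1*(1 - 1*5))*(-11/5))*33 = (125 + (1*(1 - 5))*(-11/5))*33 = (125 + (1*(-4))*(-11/5))*33 = (125 - 4*(-11/5))*33 = (125 + 44/5)*33 = (669/5)*33 = 22077/5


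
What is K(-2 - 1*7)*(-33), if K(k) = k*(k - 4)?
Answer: -3861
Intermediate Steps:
K(k) = k*(-4 + k)
K(-2 - 1*7)*(-33) = ((-2 - 1*7)*(-4 + (-2 - 1*7)))*(-33) = ((-2 - 7)*(-4 + (-2 - 7)))*(-33) = -9*(-4 - 9)*(-33) = -9*(-13)*(-33) = 117*(-33) = -3861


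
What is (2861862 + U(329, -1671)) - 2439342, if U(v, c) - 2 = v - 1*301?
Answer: 422550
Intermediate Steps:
U(v, c) = -299 + v (U(v, c) = 2 + (v - 1*301) = 2 + (v - 301) = 2 + (-301 + v) = -299 + v)
(2861862 + U(329, -1671)) - 2439342 = (2861862 + (-299 + 329)) - 2439342 = (2861862 + 30) - 2439342 = 2861892 - 2439342 = 422550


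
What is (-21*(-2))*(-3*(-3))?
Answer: 378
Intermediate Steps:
(-21*(-2))*(-3*(-3)) = 42*9 = 378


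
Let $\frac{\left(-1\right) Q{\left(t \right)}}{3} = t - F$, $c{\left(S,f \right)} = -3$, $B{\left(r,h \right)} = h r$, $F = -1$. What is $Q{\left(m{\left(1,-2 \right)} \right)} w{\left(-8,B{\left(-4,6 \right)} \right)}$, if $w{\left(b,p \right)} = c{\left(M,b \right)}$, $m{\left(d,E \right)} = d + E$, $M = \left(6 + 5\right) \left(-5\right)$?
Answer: $0$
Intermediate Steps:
$M = -55$ ($M = 11 \left(-5\right) = -55$)
$m{\left(d,E \right)} = E + d$
$w{\left(b,p \right)} = -3$
$Q{\left(t \right)} = -3 - 3 t$ ($Q{\left(t \right)} = - 3 \left(t - -1\right) = - 3 \left(t + 1\right) = - 3 \left(1 + t\right) = -3 - 3 t$)
$Q{\left(m{\left(1,-2 \right)} \right)} w{\left(-8,B{\left(-4,6 \right)} \right)} = \left(-3 - 3 \left(-2 + 1\right)\right) \left(-3\right) = \left(-3 - -3\right) \left(-3\right) = \left(-3 + 3\right) \left(-3\right) = 0 \left(-3\right) = 0$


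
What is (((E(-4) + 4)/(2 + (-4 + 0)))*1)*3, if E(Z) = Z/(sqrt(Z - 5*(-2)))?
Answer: -6 + sqrt(6) ≈ -3.5505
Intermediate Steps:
E(Z) = Z/sqrt(10 + Z) (E(Z) = Z/(sqrt(Z + 10)) = Z/(sqrt(10 + Z)) = Z/sqrt(10 + Z))
(((E(-4) + 4)/(2 + (-4 + 0)))*1)*3 = (((-4/sqrt(10 - 4) + 4)/(2 + (-4 + 0)))*1)*3 = (((-2*sqrt(6)/3 + 4)/(2 - 4))*1)*3 = (((-2*sqrt(6)/3 + 4)/(-2))*1)*3 = (((-2*sqrt(6)/3 + 4)*(-1/2))*1)*3 = (((4 - 2*sqrt(6)/3)*(-1/2))*1)*3 = ((-2 + sqrt(6)/3)*1)*3 = (-2 + sqrt(6)/3)*3 = -6 + sqrt(6)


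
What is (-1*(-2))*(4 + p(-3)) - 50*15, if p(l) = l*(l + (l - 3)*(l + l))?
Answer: -940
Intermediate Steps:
p(l) = l*(l + 2*l*(-3 + l)) (p(l) = l*(l + (-3 + l)*(2*l)) = l*(l + 2*l*(-3 + l)))
(-1*(-2))*(4 + p(-3)) - 50*15 = (-1*(-2))*(4 + (-3)²*(-5 + 2*(-3))) - 50*15 = 2*(4 + 9*(-5 - 6)) - 750 = 2*(4 + 9*(-11)) - 750 = 2*(4 - 99) - 750 = 2*(-95) - 750 = -190 - 750 = -940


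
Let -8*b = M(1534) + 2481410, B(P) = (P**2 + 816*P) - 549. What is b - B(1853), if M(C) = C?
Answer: -5255476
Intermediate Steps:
B(P) = -549 + P**2 + 816*P
b = -310368 (b = -(1534 + 2481410)/8 = -1/8*2482944 = -310368)
b - B(1853) = -310368 - (-549 + 1853**2 + 816*1853) = -310368 - (-549 + 3433609 + 1512048) = -310368 - 1*4945108 = -310368 - 4945108 = -5255476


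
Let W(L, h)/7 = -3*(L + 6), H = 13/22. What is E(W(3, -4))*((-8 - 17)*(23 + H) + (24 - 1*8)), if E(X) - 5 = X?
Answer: 1161316/11 ≈ 1.0557e+5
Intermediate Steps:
H = 13/22 (H = 13*(1/22) = 13/22 ≈ 0.59091)
W(L, h) = -126 - 21*L (W(L, h) = 7*(-3*(L + 6)) = 7*(-3*(6 + L)) = 7*(-18 - 3*L) = -126 - 21*L)
E(X) = 5 + X
E(W(3, -4))*((-8 - 17)*(23 + H) + (24 - 1*8)) = (5 + (-126 - 21*3))*((-8 - 17)*(23 + 13/22) + (24 - 1*8)) = (5 + (-126 - 63))*(-25*519/22 + (24 - 8)) = (5 - 189)*(-12975/22 + 16) = -184*(-12623/22) = 1161316/11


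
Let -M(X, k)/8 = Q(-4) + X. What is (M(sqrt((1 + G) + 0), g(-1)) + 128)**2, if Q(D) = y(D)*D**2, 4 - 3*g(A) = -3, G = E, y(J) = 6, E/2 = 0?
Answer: 419904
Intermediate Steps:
E = 0 (E = 2*0 = 0)
G = 0
g(A) = 7/3 (g(A) = 4/3 - 1/3*(-3) = 4/3 + 1 = 7/3)
Q(D) = 6*D**2
M(X, k) = -768 - 8*X (M(X, k) = -8*(6*(-4)**2 + X) = -8*(6*16 + X) = -8*(96 + X) = -768 - 8*X)
(M(sqrt((1 + G) + 0), g(-1)) + 128)**2 = ((-768 - 8*sqrt((1 + 0) + 0)) + 128)**2 = ((-768 - 8*sqrt(1 + 0)) + 128)**2 = ((-768 - 8*sqrt(1)) + 128)**2 = ((-768 - 8*1) + 128)**2 = ((-768 - 8) + 128)**2 = (-776 + 128)**2 = (-648)**2 = 419904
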